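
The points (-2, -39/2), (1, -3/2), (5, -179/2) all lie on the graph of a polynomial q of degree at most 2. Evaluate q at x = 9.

Write q(x) = ax^2 + bx + c. Substituting each data point gives a linear system:
  4a - 2b + c = -39/2
  a + b + c = -3/2
  25a + 5b + c = -179/2
Solving the system yields a = -4, b = 2, c = 1/2.
So q(x) = -4x^2 + 2x + 1/2.
Then q(9) = -611/2.

-611/2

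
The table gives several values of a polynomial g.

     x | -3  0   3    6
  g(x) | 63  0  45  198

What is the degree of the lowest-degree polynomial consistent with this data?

2

Forward differences of the values at x = -3, 0, 3, 6:
  g  : 63  0  45  198
  Δ  : -63  45  153
  Δ^2: 108  108
  Δ^3: 0
The second differences are constant (108) and nonzero, while all higher differences vanish, so the minimal degree is 2.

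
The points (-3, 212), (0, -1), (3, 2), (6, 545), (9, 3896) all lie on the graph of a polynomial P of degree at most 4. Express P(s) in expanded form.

Write P(s) = as^4 + bs^3 + cs^2 + ds + e. Substituting each data point gives a linear system:
  81a - 27b + 9c - 3d + e = 212
  e = -1
  81a + 27b + 9c + 3d + e = 2
  1296a + 216b + 36c + 6d + e = 545
  6561a + 729b + 81c + 9d + e = 3896
Solving the system yields a = 1, b = -4, c = 3, d = 1, e = -1.
So P(s) = s^4 - 4s^3 + 3s^2 + s - 1.
Check: P(0) = -1. ✓

P(s) = s^4 - 4s^3 + 3s^2 + s - 1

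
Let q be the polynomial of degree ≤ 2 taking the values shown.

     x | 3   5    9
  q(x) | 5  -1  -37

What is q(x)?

Using the Lagrange interpolation formula with nodes 3, 5, 9:
  L_0(x) = (x - 5)(x - 9) / 12
  L_1(x) = (x - 3)(x - 9) / -8
  L_2(x) = (x - 3)(x - 5) / 24
Then q(x) = 5·L_0(x) - 1·L_1(x) - 37·L_2(x).
Expanding and collecting terms gives q(x) = -x^2 + 5x - 1.
Check: q(9) = -37. ✓

q(x) = -x^2 + 5x - 1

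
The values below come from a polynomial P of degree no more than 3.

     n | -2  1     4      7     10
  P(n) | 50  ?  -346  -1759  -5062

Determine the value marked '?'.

-13

On equispaced nodes a degree-3 polynomial has vanishing fourth forward difference, so
  P(-2) - 4·P(1) + 6·P(4) - 4·P(7) + P(10) = 0.
Substituting the known values and solving for P(1):
  -4·P(1) = 52
  P(1) = -13.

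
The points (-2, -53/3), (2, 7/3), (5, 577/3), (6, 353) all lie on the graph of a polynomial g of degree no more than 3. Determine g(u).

Using the Lagrange interpolation formula with nodes -2, 2, 5, 6:
  L_0(u) = (u - 2)(u - 5)(u - 6) / -224
  L_1(u) = (u + 2)(u - 5)(u - 6) / 48
  L_2(u) = (u + 2)(u - 2)(u - 6) / -21
  L_3(u) = (u + 2)(u - 2)(u - 5) / 32
Then g(u) = -53/3·L_0(u) + 7/3·L_1(u) + 577/3·L_2(u) + 353·L_3(u).
Expanding and collecting terms gives g(u) = 2u³ - (5/3)u² - 3u - 1.
Check: g(-2) = -53/3. ✓

g(u) = 2u^3 - (5/3)u^2 - 3u - 1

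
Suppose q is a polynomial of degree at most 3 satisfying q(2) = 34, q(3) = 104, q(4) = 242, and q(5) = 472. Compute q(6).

818

Using the Lagrange interpolation formula with nodes 2, 3, 4, 5:
  L_0(t) = (t - 3)(t - 4)(t - 5) / -6
  L_1(t) = (t - 2)(t - 4)(t - 5) / 2
  L_2(t) = (t - 2)(t - 3)(t - 5) / -2
  L_3(t) = (t - 2)(t - 3)(t - 4) / 6
Then q(t) = 34·L_0(t) + 104·L_1(t) + 242·L_2(t) + 472·L_3(t).
Expanding and collecting terms gives q(t) = 4t^3 - 2t^2 + 4t + 2.
Evaluating at t = 6: q(6) = 818.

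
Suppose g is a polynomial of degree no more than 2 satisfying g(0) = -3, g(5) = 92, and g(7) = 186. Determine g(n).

g(n) = 4n^2 - n - 3

Using the Lagrange interpolation formula with nodes 0, 5, 7:
  L_0(n) = (n - 5)(n - 7) / 35
  L_1(n) = n(n - 7) / -10
  L_2(n) = n(n - 5) / 14
Then g(n) = -3·L_0(n) + 92·L_1(n) + 186·L_2(n).
Expanding and collecting terms gives g(n) = 4n^2 - n - 3.
Check: g(0) = -3. ✓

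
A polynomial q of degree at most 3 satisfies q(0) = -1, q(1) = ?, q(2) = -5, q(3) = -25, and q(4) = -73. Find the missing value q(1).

On equispaced nodes a degree-3 polynomial has vanishing fourth forward difference, so
  q(0) - 4·q(1) + 6·q(2) - 4·q(3) + q(4) = 0.
Substituting the known values and solving for q(1):
  -4·q(1) = 4
  q(1) = -1.

-1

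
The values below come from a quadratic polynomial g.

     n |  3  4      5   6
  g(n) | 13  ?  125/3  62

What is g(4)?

76/3

The 3 known points determine the degree-2 polynomial uniquely.
Write g(n) = an^2 + bn + c. Substituting each data point gives a linear system:
  9a + 3b + c = 13
  25a + 5b + c = 125/3
  36a + 6b + c = 62
Solving the system yields a = 2, b = -5/3, c = 0.
So g(n) = 2n^2 - (5/3)n.
Then g(4) = 76/3.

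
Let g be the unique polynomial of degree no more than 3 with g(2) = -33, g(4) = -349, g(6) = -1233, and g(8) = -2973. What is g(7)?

Forward differences of the values at t = 2, 4, 6, 8:
  g  : -33  -349  -1233  -2973
  Δ  : -316  -884  -1740
  Δ^2: -568  -856
  Δ^3: -288
The third differences are constant, confirming degree 3.
Interpolating (Newton forward form) and evaluating at t = 7 gives g(7) = -1978.

-1978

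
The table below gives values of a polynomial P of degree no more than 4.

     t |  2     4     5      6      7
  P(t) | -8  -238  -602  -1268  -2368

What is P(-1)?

-8

Write P(t) = at^4 + bt^3 + ct^2 + dt + e. Substituting each data point gives a linear system:
  16a + 8b + 4c + 2d + e = -8
  256a + 64b + 16c + 4d + e = -238
  625a + 125b + 25c + 5d + e = -602
  1296a + 216b + 36c + 6d + e = -1268
  2401a + 343b + 49c + 7d + e = -2368
Solving the system yields a = -1, b = 0, c = 0, d = 5, e = -2.
So P(t) = -t^4 + 5t - 2.
Then P(-1) = -8.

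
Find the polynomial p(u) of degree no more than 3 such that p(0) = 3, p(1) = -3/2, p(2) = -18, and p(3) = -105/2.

Using the Lagrange interpolation formula with nodes 0, 1, 2, 3:
  L_0(u) = (u - 1)(u - 2)(u - 3) / -6
  L_1(u) = u(u - 2)(u - 3) / 2
  L_2(u) = u(u - 1)(u - 3) / -2
  L_3(u) = u(u - 1)(u - 2) / 6
Then p(u) = 3·L_0(u) - 3/2·L_1(u) - 18·L_2(u) - 105/2·L_3(u).
Expanding and collecting terms gives p(u) = -u^3 - 3u^2 - (1/2)u + 3.
Check: p(1) = -3/2. ✓

p(u) = -u^3 - 3u^2 - (1/2)u + 3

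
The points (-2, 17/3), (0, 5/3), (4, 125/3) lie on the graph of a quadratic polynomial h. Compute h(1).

17/3

Write h(u) = au^2 + bu + c. Substituting each data point gives a linear system:
  4a - 2b + c = 17/3
  c = 5/3
  16a + 4b + c = 125/3
Solving the system yields a = 2, b = 2, c = 5/3.
So h(u) = 2u^2 + 2u + 5/3.
Then h(1) = 17/3.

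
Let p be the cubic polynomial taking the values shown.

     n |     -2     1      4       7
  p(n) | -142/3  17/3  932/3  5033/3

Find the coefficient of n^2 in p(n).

-1

Write p(n) = an^3 + bn^2 + cn + d. Substituting each data point gives a linear system:
  -8a + 4b - 2c + d = -142/3
  a + b + c + d = 17/3
  64a + 16b + 4c + d = 932/3
  343a + 49b + 7c + d = 5033/3
Solving the system yields a = 5, b = -1, c = 5/3, d = 0.
So p(n) = 5n^3 - n^2 + (5/3)n.
The coefficient of n^2 is -1.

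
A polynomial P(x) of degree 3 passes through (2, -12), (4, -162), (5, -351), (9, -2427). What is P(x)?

Using the Lagrange interpolation formula with nodes 2, 4, 5, 9:
  L_0(x) = (x - 4)(x - 5)(x - 9) / -42
  L_1(x) = (x - 2)(x - 5)(x - 9) / 10
  L_2(x) = (x - 2)(x - 4)(x - 9) / -12
  L_3(x) = (x - 2)(x - 4)(x - 5) / 140
Then P(x) = -12·L_0(x) - 162·L_1(x) - 351·L_2(x) - 2427·L_3(x).
Expanding and collecting terms gives P(x) = -4x^3 + 6x^2 + x - 6.
Check: P(2) = -12. ✓

P(x) = -4x^3 + 6x^2 + x - 6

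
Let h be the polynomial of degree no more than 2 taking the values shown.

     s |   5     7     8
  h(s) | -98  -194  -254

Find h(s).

Write h(s) = as^2 + bs + c. Substituting each data point gives a linear system:
  25a + 5b + c = -98
  49a + 7b + c = -194
  64a + 8b + c = -254
Solving the system yields a = -4, b = 0, c = 2.
So h(s) = -4s^2 + 2.
Check: h(8) = -254. ✓

h(s) = -4s^2 + 2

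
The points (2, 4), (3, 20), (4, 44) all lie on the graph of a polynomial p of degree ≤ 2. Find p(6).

116

Write p(u) = au^2 + bu + c. Substituting each data point gives a linear system:
  4a + 2b + c = 4
  9a + 3b + c = 20
  16a + 4b + c = 44
Solving the system yields a = 4, b = -4, c = -4.
So p(u) = 4u^2 - 4u - 4.
Then p(6) = 116.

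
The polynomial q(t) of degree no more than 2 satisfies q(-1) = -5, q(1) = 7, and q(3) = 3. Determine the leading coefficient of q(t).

-2

Write q(t) = at^2 + bt + c. Substituting each data point gives a linear system:
  a - b + c = -5
  a + b + c = 7
  9a + 3b + c = 3
Solving the system yields a = -2, b = 6, c = 3.
So q(t) = -2t^2 + 6t + 3.
The leading coefficient is -2.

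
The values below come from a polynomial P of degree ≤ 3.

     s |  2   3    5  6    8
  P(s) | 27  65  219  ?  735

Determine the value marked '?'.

347

The 4 known points determine the degree-3 polynomial uniquely.
Write P(s) = as^3 + bs^2 + cs + d. Substituting each data point gives a linear system:
  8a + 4b + 2c + d = 27
  27a + 9b + 3c + d = 65
  125a + 25b + 5c + d = 219
  512a + 64b + 8c + d = 735
Solving the system yields a = 1, b = 3, c = 4, d = -1.
So P(s) = s^3 + 3s^2 + 4s - 1.
Then P(6) = 347.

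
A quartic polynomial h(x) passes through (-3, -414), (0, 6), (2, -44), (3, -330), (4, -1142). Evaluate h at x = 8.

Write h(x) = ax^4 + bx^3 + cx^2 + dx + e. Substituting each data point gives a linear system:
  81a - 27b + 9c - 3d + e = -414
  e = 6
  16a + 8b + 4c + 2d + e = -44
  81a + 27b + 9c + 3d + e = -330
  256a + 64b + 16c + 4d + e = -1142
Solving the system yields a = -5, b = 1, c = 3, d = 5, e = 6.
So h(x) = -5x^4 + x^3 + 3x^2 + 5x + 6.
Then h(8) = -19730.

-19730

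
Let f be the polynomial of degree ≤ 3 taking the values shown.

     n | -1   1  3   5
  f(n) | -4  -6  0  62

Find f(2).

-7

Write f(n) = an^3 + bn^2 + cn + d. Substituting each data point gives a linear system:
  -a + b - c + d = -4
  a + b + c + d = -6
  27a + 9b + 3c + d = 0
  125a + 25b + 5c + d = 62
Solving the system yields a = 1, b = -2, c = -2, d = -3.
So f(n) = n^3 - 2n^2 - 2n - 3.
Then f(2) = -7.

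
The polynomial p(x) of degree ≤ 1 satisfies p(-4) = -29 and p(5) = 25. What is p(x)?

p(x) = 6x - 5

Write p(x) = ax + b. Substituting each data point gives a linear system:
  -4a + b = -29
  5a + b = 25
Solving the system yields a = 6, b = -5.
So p(x) = 6x - 5.
Check: p(5) = 25. ✓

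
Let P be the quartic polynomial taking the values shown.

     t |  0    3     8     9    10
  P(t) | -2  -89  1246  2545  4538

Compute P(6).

58

Write P(t) = at^4 + bt^3 + ct^2 + dt + e. Substituting each data point gives a linear system:
  e = -2
  81a + 27b + 9c + 3d + e = -89
  4096a + 512b + 64c + 8d + e = 1246
  6561a + 729b + 81c + 9d + e = 2545
  10000a + 1000b + 100c + 10d + e = 4538
Solving the system yields a = 1, b = -5, c = -5, d = 4, e = -2.
So P(t) = t^4 - 5t^3 - 5t^2 + 4t - 2.
Then P(6) = 58.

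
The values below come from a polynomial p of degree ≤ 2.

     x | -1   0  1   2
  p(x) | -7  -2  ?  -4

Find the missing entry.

The 3 known points determine the degree-2 polynomial uniquely.
Write p(x) = ax^2 + bx + c. Substituting each data point gives a linear system:
  a - b + c = -7
  c = -2
  4a + 2b + c = -4
Solving the system yields a = -2, b = 3, c = -2.
So p(x) = -2x² + 3x - 2.
Then p(1) = -1.

-1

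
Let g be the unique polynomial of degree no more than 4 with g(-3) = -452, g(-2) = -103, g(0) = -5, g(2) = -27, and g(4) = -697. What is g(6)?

Using the Lagrange interpolation formula with nodes -3, -2, 0, 2, 4:
  L_0(t) = (t + 2)t(t - 2)(t - 4) / 105
  L_1(t) = (t + 3)t(t - 2)(t - 4) / -48
  L_2(t) = (t + 3)(t + 2)(t - 2)(t - 4) / 48
  L_3(t) = (t + 3)(t + 2)t(t - 4) / -80
  L_4(t) = (t + 3)(t + 2)t(t - 2) / 336
Then g(t) = -452·L_0(t) - 103·L_1(t) - 5·L_2(t) - 27·L_3(t) - 697·L_4(t).
Expanding and collecting terms gives g(t) = -4t^4 + 5t^3 + t^2 - t - 5.
Evaluating at t = 6: g(6) = -4079.

-4079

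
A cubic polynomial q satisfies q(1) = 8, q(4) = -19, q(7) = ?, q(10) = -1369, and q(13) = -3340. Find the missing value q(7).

On equispaced nodes a degree-3 polynomial has vanishing fourth forward difference, so
  q(1) - 4·q(4) + 6·q(7) - 4·q(10) + q(13) = 0.
Substituting the known values and solving for q(7):
  6·q(7) = -2220
  q(7) = -370.

-370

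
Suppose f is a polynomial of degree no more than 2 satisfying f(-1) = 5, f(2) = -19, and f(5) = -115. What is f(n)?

Write f(n) = an^2 + bn + c. Substituting each data point gives a linear system:
  a - b + c = 5
  4a + 2b + c = -19
  25a + 5b + c = -115
Solving the system yields a = -4, b = -4, c = 5.
So f(n) = -4n^2 - 4n + 5.
Check: f(5) = -115. ✓

f(n) = -4n^2 - 4n + 5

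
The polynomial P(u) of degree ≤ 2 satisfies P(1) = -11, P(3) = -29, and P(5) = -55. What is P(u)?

Write P(u) = au^2 + bu + c. Substituting each data point gives a linear system:
  a + b + c = -11
  9a + 3b + c = -29
  25a + 5b + c = -55
Solving the system yields a = -1, b = -5, c = -5.
So P(u) = -u^2 - 5u - 5.
Check: P(1) = -11. ✓

P(u) = -u^2 - 5u - 5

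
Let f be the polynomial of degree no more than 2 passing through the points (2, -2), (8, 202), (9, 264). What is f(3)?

12

Using the Lagrange interpolation formula with nodes 2, 8, 9:
  L_0(u) = (u - 8)(u - 9) / 42
  L_1(u) = (u - 2)(u - 9) / -6
  L_2(u) = (u - 2)(u - 8) / 7
Then f(u) = -2·L_0(u) + 202·L_1(u) + 264·L_2(u).
Expanding and collecting terms gives f(u) = 4u^2 - 6u - 6.
Evaluating at u = 3: f(3) = 12.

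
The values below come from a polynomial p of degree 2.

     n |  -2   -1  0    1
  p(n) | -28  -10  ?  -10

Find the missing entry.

On equispaced nodes a degree-2 polynomial has vanishing third forward difference, so
  - p(-2) + 3·p(-1) - 3·p(0) + p(1) = 0.
Substituting the known values and solving for p(0):
  -3·p(0) = 12
  p(0) = -4.

-4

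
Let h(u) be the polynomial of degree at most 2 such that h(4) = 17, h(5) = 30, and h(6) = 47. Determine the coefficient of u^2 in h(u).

Write h(u) = au^2 + bu + c. Substituting each data point gives a linear system:
  16a + 4b + c = 17
  25a + 5b + c = 30
  36a + 6b + c = 47
Solving the system yields a = 2, b = -5, c = 5.
So h(u) = 2u² - 5u + 5.
The leading coefficient is 2.

2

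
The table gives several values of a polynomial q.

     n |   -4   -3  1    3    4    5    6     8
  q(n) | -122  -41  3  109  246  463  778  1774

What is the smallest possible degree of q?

3

Divided differences on the nodes -4, -3, 1, 3, 4, 5, 6, 8:
  order 0: -122  -41  3  109  246  463  778  1774
  order 1: 81  11  53  137  217  315  498
  order 2: -14  7  28  40  49  61
  order 3: 3  3  3  3  3
  order 4: 0  0  0  0
  order 5: 0  0  0
  order 6: 0  0
  order 7: 0
The order-3 divided differences are all 3 (nonzero) and every higher order vanishes, so the data lies on a polynomial of degree exactly 3.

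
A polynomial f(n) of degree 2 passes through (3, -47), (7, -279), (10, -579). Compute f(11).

Write f(n) = an^2 + bn + c. Substituting each data point gives a linear system:
  9a + 3b + c = -47
  49a + 7b + c = -279
  100a + 10b + c = -579
Solving the system yields a = -6, b = 2, c = 1.
So f(n) = -6n² + 2n + 1.
Then f(11) = -703.

-703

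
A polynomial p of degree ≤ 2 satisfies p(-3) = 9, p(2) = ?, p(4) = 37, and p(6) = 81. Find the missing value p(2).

9

The 3 known points determine the degree-2 polynomial uniquely.
Write p(t) = at^2 + bt + c. Substituting each data point gives a linear system:
  9a - 3b + c = 9
  16a + 4b + c = 37
  36a + 6b + c = 81
Solving the system yields a = 2, b = 2, c = -3.
So p(t) = 2t² + 2t - 3.
Then p(2) = 9.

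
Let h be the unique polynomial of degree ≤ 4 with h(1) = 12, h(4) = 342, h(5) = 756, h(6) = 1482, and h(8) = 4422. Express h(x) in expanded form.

h(x) = x^4 + 5x^2 + 6

Write h(x) = ax^4 + bx^3 + cx^2 + dx + e. Substituting each data point gives a linear system:
  a + b + c + d + e = 12
  256a + 64b + 16c + 4d + e = 342
  625a + 125b + 25c + 5d + e = 756
  1296a + 216b + 36c + 6d + e = 1482
  4096a + 512b + 64c + 8d + e = 4422
Solving the system yields a = 1, b = 0, c = 5, d = 0, e = 6.
So h(x) = x^4 + 5x^2 + 6.
Check: h(8) = 4422. ✓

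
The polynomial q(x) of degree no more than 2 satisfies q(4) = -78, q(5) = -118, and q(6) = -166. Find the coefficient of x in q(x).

-4

Write q(x) = ax^2 + bx + c. Substituting each data point gives a linear system:
  16a + 4b + c = -78
  25a + 5b + c = -118
  36a + 6b + c = -166
Solving the system yields a = -4, b = -4, c = 2.
So q(x) = -4x^2 - 4x + 2.
The coefficient of x is -4.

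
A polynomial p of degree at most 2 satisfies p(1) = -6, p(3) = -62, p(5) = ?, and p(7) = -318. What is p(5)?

The 3 known points determine the degree-2 polynomial uniquely.
Write p(n) = an^2 + bn + c. Substituting each data point gives a linear system:
  a + b + c = -6
  9a + 3b + c = -62
  49a + 7b + c = -318
Solving the system yields a = -6, b = -4, c = 4.
So p(n) = -6n^2 - 4n + 4.
Then p(5) = -166.

-166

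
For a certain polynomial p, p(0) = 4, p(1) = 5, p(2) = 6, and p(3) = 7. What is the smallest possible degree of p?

Forward differences of the values at t = 0, 1, 2, 3:
  p  : 4  5  6  7
  Δ  : 1  1  1
  Δ^2: 0  0
  Δ^3: 0
The first differences are constant (1) and nonzero, while all higher differences vanish, so the minimal degree is 1.

1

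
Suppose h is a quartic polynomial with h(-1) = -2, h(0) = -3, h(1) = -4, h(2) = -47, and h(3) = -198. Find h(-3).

Using the Lagrange interpolation formula with nodes -1, 0, 1, 2, 3:
  L_0(x) = x(x - 1)(x - 2)(x - 3) / 24
  L_1(x) = (x + 1)(x - 1)(x - 2)(x - 3) / -6
  L_2(x) = (x + 1)x(x - 2)(x - 3) / 4
  L_3(x) = (x + 1)x(x - 1)(x - 3) / -6
  L_4(x) = (x + 1)x(x - 1)(x - 2) / 24
Then h(x) = -2·L_0(x) - 3·L_1(x) - 4·L_2(x) - 47·L_3(x) - 198·L_4(x).
Expanding and collecting terms gives h(x) = -x^4 - 5x^3 + x^2 + 4x - 3.
Evaluating at x = -3: h(-3) = 48.

48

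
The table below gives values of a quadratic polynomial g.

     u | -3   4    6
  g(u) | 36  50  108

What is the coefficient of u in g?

-1

Write g(u) = au^2 + bu + c. Substituting each data point gives a linear system:
  9a - 3b + c = 36
  16a + 4b + c = 50
  36a + 6b + c = 108
Solving the system yields a = 3, b = -1, c = 6.
So g(u) = 3u² - u + 6.
The coefficient of u is -1.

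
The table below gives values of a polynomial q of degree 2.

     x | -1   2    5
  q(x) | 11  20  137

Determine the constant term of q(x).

2

Write q(x) = ax^2 + bx + c. Substituting each data point gives a linear system:
  a - b + c = 11
  4a + 2b + c = 20
  25a + 5b + c = 137
Solving the system yields a = 6, b = -3, c = 2.
So q(x) = 6x^2 - 3x + 2.
The constant term is 2.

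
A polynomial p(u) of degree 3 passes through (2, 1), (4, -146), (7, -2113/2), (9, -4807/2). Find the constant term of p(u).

Write p(u) = au^3 + bu^2 + cu + d. Substituting each data point gives a linear system:
  8a + 4b + 2c + d = 1
  64a + 16b + 4c + d = -146
  343a + 49b + 7c + d = -2113/2
  729a + 81b + 9c + d = -4807/2
Solving the system yields a = -4, b = 6, c = 5/2, d = 4.
So p(u) = -4u^3 + 6u^2 + (5/2)u + 4.
The constant term is 4.

4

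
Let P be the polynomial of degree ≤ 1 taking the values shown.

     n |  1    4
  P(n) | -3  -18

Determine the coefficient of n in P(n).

Write P(n) = an + b. Substituting each data point gives a linear system:
  a + b = -3
  4a + b = -18
Solving the system yields a = -5, b = 2.
So P(n) = -5n + 2.
The leading coefficient is -5.

-5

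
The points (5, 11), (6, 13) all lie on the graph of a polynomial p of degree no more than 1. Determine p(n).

Write p(n) = an + b. Substituting each data point gives a linear system:
  5a + b = 11
  6a + b = 13
Solving the system yields a = 2, b = 1.
So p(n) = 2n + 1.
Check: p(6) = 13. ✓

p(n) = 2n + 1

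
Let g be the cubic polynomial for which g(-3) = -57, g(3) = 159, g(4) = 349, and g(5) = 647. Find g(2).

53

Write g(s) = as^3 + bs^2 + cs + d. Substituting each data point gives a linear system:
  -27a + 9b - 3c + d = -57
  27a + 9b + 3c + d = 159
  64a + 16b + 4c + d = 349
  125a + 25b + 5c + d = 647
Solving the system yields a = 4, b = 6, c = 0, d = -3.
So g(s) = 4s^3 + 6s^2 - 3.
Then g(2) = 53.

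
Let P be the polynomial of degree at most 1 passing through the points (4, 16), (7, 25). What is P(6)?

Using the Lagrange interpolation formula with nodes 4, 7:
  L_0(x) = (x - 7) / -3
  L_1(x) = (x - 4) / 3
Then P(x) = 16·L_0(x) + 25·L_1(x).
Expanding and collecting terms gives P(x) = 3x + 4.
Evaluating at x = 6: P(6) = 22.

22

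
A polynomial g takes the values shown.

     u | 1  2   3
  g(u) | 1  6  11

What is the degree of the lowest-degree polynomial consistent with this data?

Forward differences of the values at u = 1, 2, 3:
  g  : 1  6  11
  Δ  : 5  5
  Δ^2: 0
The first differences are constant (5) and nonzero, while all higher differences vanish, so the minimal degree is 1.

1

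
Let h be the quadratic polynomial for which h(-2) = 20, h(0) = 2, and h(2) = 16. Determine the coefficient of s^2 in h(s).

4

Write h(s) = as^2 + bs + c. Substituting each data point gives a linear system:
  4a - 2b + c = 20
  c = 2
  4a + 2b + c = 16
Solving the system yields a = 4, b = -1, c = 2.
So h(s) = 4s^2 - s + 2.
The leading coefficient is 4.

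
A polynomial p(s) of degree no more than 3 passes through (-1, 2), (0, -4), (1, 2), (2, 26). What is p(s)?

p(s) = s^3 + 6s^2 - s - 4

Using the Lagrange interpolation formula with nodes -1, 0, 1, 2:
  L_0(s) = s(s - 1)(s - 2) / -6
  L_1(s) = (s + 1)(s - 1)(s - 2) / 2
  L_2(s) = (s + 1)s(s - 2) / -2
  L_3(s) = (s + 1)s(s - 1) / 6
Then p(s) = 2·L_0(s) - 4·L_1(s) + 2·L_2(s) + 26·L_3(s).
Expanding and collecting terms gives p(s) = s³ + 6s² - s - 4.
Check: p(-1) = 2. ✓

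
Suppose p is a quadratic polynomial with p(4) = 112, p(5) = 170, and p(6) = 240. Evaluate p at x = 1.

10

Using the Lagrange interpolation formula with nodes 4, 5, 6:
  L_0(x) = (x - 5)(x - 6) / 2
  L_1(x) = (x - 4)(x - 6) / -1
  L_2(x) = (x - 4)(x - 5) / 2
Then p(x) = 112·L_0(x) + 170·L_1(x) + 240·L_2(x).
Expanding and collecting terms gives p(x) = 6x² + 4x.
Evaluating at x = 1: p(1) = 10.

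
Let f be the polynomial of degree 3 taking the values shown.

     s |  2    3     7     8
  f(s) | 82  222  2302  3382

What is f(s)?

Using the Lagrange interpolation formula with nodes 2, 3, 7, 8:
  L_0(s) = (s - 3)(s - 7)(s - 8) / -30
  L_1(s) = (s - 2)(s - 7)(s - 8) / 20
  L_2(s) = (s - 2)(s - 3)(s - 8) / -20
  L_3(s) = (s - 2)(s - 3)(s - 7) / 30
Then f(s) = 82·L_0(s) + 222·L_1(s) + 2302·L_2(s) + 3382·L_3(s).
Expanding and collecting terms gives f(s) = 6s^3 + 4s^2 + 6s + 6.
Check: f(2) = 82. ✓

f(s) = 6s^3 + 4s^2 + 6s + 6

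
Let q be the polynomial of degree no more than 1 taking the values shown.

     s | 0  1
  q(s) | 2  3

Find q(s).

Write q(s) = as + b. Substituting each data point gives a linear system:
  b = 2
  a + b = 3
Solving the system yields a = 1, b = 2.
So q(s) = s + 2.
Check: q(1) = 3. ✓

q(s) = s + 2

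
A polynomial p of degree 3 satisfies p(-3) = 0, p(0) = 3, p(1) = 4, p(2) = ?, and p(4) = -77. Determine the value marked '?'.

-5

The 4 known points determine the degree-3 polynomial uniquely.
Write p(t) = at^3 + bt^2 + ct + d. Substituting each data point gives a linear system:
  -27a + 9b - 3c + d = 0
  d = 3
  a + b + c + d = 4
  64a + 16b + 4c + d = -77
Solving the system yields a = -1, b = -2, c = 4, d = 3.
So p(t) = -t³ - 2t² + 4t + 3.
Then p(2) = -5.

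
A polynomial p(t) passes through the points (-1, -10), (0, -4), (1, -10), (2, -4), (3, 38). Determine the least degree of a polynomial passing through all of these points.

3

Forward differences of the values at t = -1, 0, 1, 2, 3:
  p  : -10  -4  -10  -4  38
  Δ  : 6  -6  6  42
  Δ^2: -12  12  36
  Δ^3: 24  24
  Δ^4: 0
The third differences are constant (24) and nonzero, while all higher differences vanish, so the minimal degree is 3.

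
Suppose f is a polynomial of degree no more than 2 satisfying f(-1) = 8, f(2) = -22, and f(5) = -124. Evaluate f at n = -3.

Write f(n) = an^2 + bn + c. Substituting each data point gives a linear system:
  a - b + c = 8
  4a + 2b + c = -22
  25a + 5b + c = -124
Solving the system yields a = -4, b = -6, c = 6.
So f(n) = -4n^2 - 6n + 6.
Then f(-3) = -12.

-12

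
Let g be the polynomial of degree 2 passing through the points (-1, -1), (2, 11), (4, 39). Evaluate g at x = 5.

59

Write g(x) = ax^2 + bx + c. Substituting each data point gives a linear system:
  a - b + c = -1
  4a + 2b + c = 11
  16a + 4b + c = 39
Solving the system yields a = 2, b = 2, c = -1.
So g(x) = 2x² + 2x - 1.
Then g(5) = 59.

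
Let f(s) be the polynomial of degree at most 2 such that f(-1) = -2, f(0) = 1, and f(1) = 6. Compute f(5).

Forward differences of the values at s = -1, 0, 1:
  f  : -2  1  6
  Δ  : 3  5
  Δ^2: 2
The second differences are constant, confirming degree 2.
Interpolating (Newton forward form) and evaluating at s = 5 gives f(5) = 46.

46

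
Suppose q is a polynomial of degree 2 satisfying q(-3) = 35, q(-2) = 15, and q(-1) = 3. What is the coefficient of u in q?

Write q(u) = au^2 + bu + c. Substituting each data point gives a linear system:
  9a - 3b + c = 35
  4a - 2b + c = 15
  a - b + c = 3
Solving the system yields a = 4, b = 0, c = -1.
So q(u) = 4u² - 1.
The coefficient of u is 0.

0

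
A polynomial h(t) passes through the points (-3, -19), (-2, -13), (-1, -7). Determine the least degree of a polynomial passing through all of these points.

1

Forward differences of the values at t = -3, -2, -1:
  h  : -19  -13  -7
  Δ  : 6  6
  Δ^2: 0
The first differences are constant (6) and nonzero, while all higher differences vanish, so the minimal degree is 1.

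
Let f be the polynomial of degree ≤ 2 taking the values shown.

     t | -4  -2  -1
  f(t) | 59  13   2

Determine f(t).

Using the Lagrange interpolation formula with nodes -4, -2, -1:
  L_0(t) = (t + 2)(t + 1) / 6
  L_1(t) = (t + 4)(t + 1) / -2
  L_2(t) = (t + 4)(t + 2) / 3
Then f(t) = 59·L_0(t) + 13·L_1(t) + 2·L_2(t).
Expanding and collecting terms gives f(t) = 4t^2 + t - 1.
Check: f(-4) = 59. ✓

f(t) = 4t^2 + t - 1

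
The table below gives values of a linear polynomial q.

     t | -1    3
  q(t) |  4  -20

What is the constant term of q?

Write q(t) = at + b. Substituting each data point gives a linear system:
  -a + b = 4
  3a + b = -20
Solving the system yields a = -6, b = -2.
So q(t) = -6t - 2.
The constant term is -2.

-2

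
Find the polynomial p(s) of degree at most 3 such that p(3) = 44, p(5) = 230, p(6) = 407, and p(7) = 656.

p(s) = 2s^3 - 5s + 5

Write p(s) = as^3 + bs^2 + cs + d. Substituting each data point gives a linear system:
  27a + 9b + 3c + d = 44
  125a + 25b + 5c + d = 230
  216a + 36b + 6c + d = 407
  343a + 49b + 7c + d = 656
Solving the system yields a = 2, b = 0, c = -5, d = 5.
So p(s) = 2s³ - 5s + 5.
Check: p(5) = 230. ✓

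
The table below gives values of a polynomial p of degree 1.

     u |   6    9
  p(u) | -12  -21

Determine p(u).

p(u) = -3u + 6

Using the Lagrange interpolation formula with nodes 6, 9:
  L_0(u) = (u - 9) / -3
  L_1(u) = (u - 6) / 3
Then p(u) = -12·L_0(u) - 21·L_1(u).
Expanding and collecting terms gives p(u) = -3u + 6.
Check: p(6) = -12. ✓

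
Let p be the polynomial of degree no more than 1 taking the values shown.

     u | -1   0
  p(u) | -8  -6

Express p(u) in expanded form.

Write p(u) = au + b. Substituting each data point gives a linear system:
  -a + b = -8
  b = -6
Solving the system yields a = 2, b = -6.
So p(u) = 2u - 6.
Check: p(-1) = -8. ✓

p(u) = 2u - 6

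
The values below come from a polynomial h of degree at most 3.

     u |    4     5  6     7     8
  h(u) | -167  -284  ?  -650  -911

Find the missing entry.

-443

On equispaced nodes a degree-3 polynomial has vanishing fourth forward difference, so
  h(4) - 4·h(5) + 6·h(6) - 4·h(7) + h(8) = 0.
Substituting the known values and solving for h(6):
  6·h(6) = -2658
  h(6) = -443.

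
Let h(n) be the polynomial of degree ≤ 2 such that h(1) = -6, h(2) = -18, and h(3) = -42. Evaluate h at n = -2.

-42

Using the Lagrange interpolation formula with nodes 1, 2, 3:
  L_0(n) = (n - 2)(n - 3) / 2
  L_1(n) = (n - 1)(n - 3) / -1
  L_2(n) = (n - 1)(n - 2) / 2
Then h(n) = -6·L_0(n) - 18·L_1(n) - 42·L_2(n).
Expanding and collecting terms gives h(n) = -6n^2 + 6n - 6.
Evaluating at n = -2: h(-2) = -42.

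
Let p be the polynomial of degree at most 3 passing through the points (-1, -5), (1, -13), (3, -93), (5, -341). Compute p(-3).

Using the Lagrange interpolation formula with nodes -1, 1, 3, 5:
  L_0(t) = (t - 1)(t - 3)(t - 5) / -48
  L_1(t) = (t + 1)(t - 3)(t - 5) / 16
  L_2(t) = (t + 1)(t - 1)(t - 5) / -16
  L_3(t) = (t + 1)(t - 1)(t - 3) / 48
Then p(t) = -5·L_0(t) - 13·L_1(t) - 93·L_2(t) - 341·L_3(t).
Expanding and collecting terms gives p(t) = -2t^3 - 3t^2 - 2t - 6.
Evaluating at t = -3: p(-3) = 27.

27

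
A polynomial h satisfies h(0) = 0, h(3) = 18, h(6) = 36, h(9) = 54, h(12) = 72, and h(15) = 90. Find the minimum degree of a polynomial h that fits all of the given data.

Forward differences of the values at n = 0, 3, 6, 9, 12, 15:
  h  : 0  18  36  54  72  90
  Δ  : 18  18  18  18  18
  Δ^2: 0  0  0  0
  Δ^3: 0  0  0
  Δ^4: 0  0
  Δ^5: 0
The first differences are constant (18) and nonzero, while all higher differences vanish, so the minimal degree is 1.

1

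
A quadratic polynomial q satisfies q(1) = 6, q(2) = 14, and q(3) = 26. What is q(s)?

q(s) = 2s^2 + 2s + 2

Write q(s) = as^2 + bs + c. Substituting each data point gives a linear system:
  a + b + c = 6
  4a + 2b + c = 14
  9a + 3b + c = 26
Solving the system yields a = 2, b = 2, c = 2.
So q(s) = 2s² + 2s + 2.
Check: q(1) = 6. ✓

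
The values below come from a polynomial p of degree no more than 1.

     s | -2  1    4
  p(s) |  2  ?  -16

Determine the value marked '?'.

-7

The 2 known points determine the degree-1 polynomial uniquely.
Write p(s) = as + b. Substituting each data point gives a linear system:
  -2a + b = 2
  4a + b = -16
Solving the system yields a = -3, b = -4.
So p(s) = -3s - 4.
Then p(1) = -7.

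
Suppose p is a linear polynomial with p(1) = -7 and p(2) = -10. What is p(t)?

Write p(t) = at + b. Substituting each data point gives a linear system:
  a + b = -7
  2a + b = -10
Solving the system yields a = -3, b = -4.
So p(t) = -3t - 4.
Check: p(2) = -10. ✓

p(t) = -3t - 4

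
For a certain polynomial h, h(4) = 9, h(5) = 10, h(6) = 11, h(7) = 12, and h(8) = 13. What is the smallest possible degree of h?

Forward differences of the values at u = 4, 5, 6, 7, 8:
  h  : 9  10  11  12  13
  Δ  : 1  1  1  1
  Δ^2: 0  0  0
  Δ^3: 0  0
  Δ^4: 0
The first differences are constant (1) and nonzero, while all higher differences vanish, so the minimal degree is 1.

1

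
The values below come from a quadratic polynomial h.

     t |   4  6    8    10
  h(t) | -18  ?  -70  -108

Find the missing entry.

The 3 known points determine the degree-2 polynomial uniquely.
Write h(t) = at^2 + bt + c. Substituting each data point gives a linear system:
  16a + 4b + c = -18
  64a + 8b + c = -70
  100a + 10b + c = -108
Solving the system yields a = -1, b = -1, c = 2.
So h(t) = -t^2 - t + 2.
Then h(6) = -40.

-40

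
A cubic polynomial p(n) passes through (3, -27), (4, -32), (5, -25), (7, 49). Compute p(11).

Write p(n) = an^3 + bn^2 + cn + d. Substituting each data point gives a linear system:
  27a + 9b + 3c + d = -27
  64a + 16b + 4c + d = -32
  125a + 25b + 5c + d = -25
  343a + 49b + 7c + d = 49
Solving the system yields a = 1, b = -6, c = 0, d = 0.
So p(n) = n³ - 6n².
Then p(11) = 605.

605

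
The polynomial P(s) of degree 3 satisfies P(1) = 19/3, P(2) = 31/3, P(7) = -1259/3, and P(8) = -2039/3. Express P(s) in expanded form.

P(s) = -2s^3 + 5s^2 + 3s + 1/3

Write P(s) = as^3 + bs^2 + cs + d. Substituting each data point gives a linear system:
  a + b + c + d = 19/3
  8a + 4b + 2c + d = 31/3
  343a + 49b + 7c + d = -1259/3
  512a + 64b + 8c + d = -2039/3
Solving the system yields a = -2, b = 5, c = 3, d = 1/3.
So P(s) = -2s³ + 5s² + 3s + 1/3.
Check: P(7) = -1259/3. ✓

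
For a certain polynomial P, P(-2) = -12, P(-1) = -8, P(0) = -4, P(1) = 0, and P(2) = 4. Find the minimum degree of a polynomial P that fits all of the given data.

1

Forward differences of the values at t = -2, -1, 0, 1, 2:
  P  : -12  -8  -4  0  4
  Δ  : 4  4  4  4
  Δ^2: 0  0  0
  Δ^3: 0  0
  Δ^4: 0
The first differences are constant (4) and nonzero, while all higher differences vanish, so the minimal degree is 1.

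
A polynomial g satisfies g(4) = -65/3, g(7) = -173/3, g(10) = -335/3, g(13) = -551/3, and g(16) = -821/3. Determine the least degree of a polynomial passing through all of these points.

2

Forward differences of the values at n = 4, 7, 10, 13, 16:
  g  : -65/3  -173/3  -335/3  -551/3  -821/3
  Δ  : -36  -54  -72  -90
  Δ^2: -18  -18  -18
  Δ^3: 0  0
  Δ^4: 0
The second differences are constant (-18) and nonzero, while all higher differences vanish, so the minimal degree is 2.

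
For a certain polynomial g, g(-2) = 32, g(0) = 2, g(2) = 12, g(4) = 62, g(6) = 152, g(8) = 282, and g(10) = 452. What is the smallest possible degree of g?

2

Forward differences of the values at t = -2, 0, 2, 4, 6, 8, 10:
  g  : 32  2  12  62  152  282  452
  Δ  : -30  10  50  90  130  170
  Δ^2: 40  40  40  40  40
  Δ^3: 0  0  0  0
  Δ^4: 0  0  0
  Δ^5: 0  0
  Δ^6: 0
The second differences are constant (40) and nonzero, while all higher differences vanish, so the minimal degree is 2.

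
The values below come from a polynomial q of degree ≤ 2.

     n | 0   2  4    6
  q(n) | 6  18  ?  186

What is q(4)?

78

On equispaced nodes a degree-2 polynomial has vanishing third forward difference, so
  - q(0) + 3·q(2) - 3·q(4) + q(6) = 0.
Substituting the known values and solving for q(4):
  -3·q(4) = -234
  q(4) = 78.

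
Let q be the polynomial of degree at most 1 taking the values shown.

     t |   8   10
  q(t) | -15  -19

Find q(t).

q(t) = -2t + 1

Write q(t) = at + b. Substituting each data point gives a linear system:
  8a + b = -15
  10a + b = -19
Solving the system yields a = -2, b = 1.
So q(t) = -2t + 1.
Check: q(8) = -15. ✓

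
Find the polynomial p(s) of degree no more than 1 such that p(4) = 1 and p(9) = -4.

Using the Lagrange interpolation formula with nodes 4, 9:
  L_0(s) = (s - 9) / -5
  L_1(s) = (s - 4) / 5
Then p(s) = 1·L_0(s) - 4·L_1(s).
Expanding and collecting terms gives p(s) = -s + 5.
Check: p(9) = -4. ✓

p(s) = -s + 5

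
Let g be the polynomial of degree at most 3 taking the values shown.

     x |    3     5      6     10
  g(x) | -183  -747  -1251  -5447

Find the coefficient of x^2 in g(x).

-4

Write g(x) = ax^3 + bx^2 + cx + d. Substituting each data point gives a linear system:
  27a + 9b + 3c + d = -183
  125a + 25b + 5c + d = -747
  216a + 36b + 6c + d = -1251
  1000a + 100b + 10c + d = -5447
Solving the system yields a = -5, b = -4, c = -5, d = 3.
So g(x) = -5x^3 - 4x^2 - 5x + 3.
The coefficient of x^2 is -4.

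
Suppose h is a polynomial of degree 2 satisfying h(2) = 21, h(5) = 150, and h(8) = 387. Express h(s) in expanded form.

Write h(s) = as^2 + bs + c. Substituting each data point gives a linear system:
  4a + 2b + c = 21
  25a + 5b + c = 150
  64a + 8b + c = 387
Solving the system yields a = 6, b = 1, c = -5.
So h(s) = 6s^2 + s - 5.
Check: h(5) = 150. ✓

h(s) = 6s^2 + s - 5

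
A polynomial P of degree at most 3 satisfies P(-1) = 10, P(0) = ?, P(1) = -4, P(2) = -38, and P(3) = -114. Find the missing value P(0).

6

The 4 known points determine the degree-3 polynomial uniquely.
Write P(s) = as^3 + bs^2 + cs + d. Substituting each data point gives a linear system:
  -a + b - c + d = 10
  a + b + c + d = -4
  8a + 4b + 2c + d = -38
  27a + 9b + 3c + d = -114
Solving the system yields a = -3, b = -3, c = -4, d = 6.
So P(s) = -3s³ - 3s² - 4s + 6.
Then P(0) = 6.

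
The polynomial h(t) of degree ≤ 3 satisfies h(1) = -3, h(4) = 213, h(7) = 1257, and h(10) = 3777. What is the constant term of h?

-3

Write h(t) = at^3 + bt^2 + ct + d. Substituting each data point gives a linear system:
  a + b + c + d = -3
  64a + 16b + 4c + d = 213
  343a + 49b + 7c + d = 1257
  1000a + 100b + 10c + d = 3777
Solving the system yields a = 4, b = -2, c = -2, d = -3.
So h(t) = 4t^3 - 2t^2 - 2t - 3.
The constant term is -3.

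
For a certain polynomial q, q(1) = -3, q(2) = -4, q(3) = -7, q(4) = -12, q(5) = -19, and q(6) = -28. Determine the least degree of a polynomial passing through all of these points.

Forward differences of the values at u = 1, 2, 3, 4, 5, 6:
  q  : -3  -4  -7  -12  -19  -28
  Δ  : -1  -3  -5  -7  -9
  Δ^2: -2  -2  -2  -2
  Δ^3: 0  0  0
  Δ^4: 0  0
  Δ^5: 0
The second differences are constant (-2) and nonzero, while all higher differences vanish, so the minimal degree is 2.

2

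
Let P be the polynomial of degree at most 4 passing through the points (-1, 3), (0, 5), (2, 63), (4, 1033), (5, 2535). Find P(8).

16653

Using the Lagrange interpolation formula with nodes -1, 0, 2, 4, 5:
  L_0(n) = n(n - 2)(n - 4)(n - 5) / 90
  L_1(n) = (n + 1)(n - 2)(n - 4)(n - 5) / -40
  L_2(n) = (n + 1)n(n - 4)(n - 5) / 36
  L_3(n) = (n + 1)n(n - 2)(n - 5) / -40
  L_4(n) = (n + 1)n(n - 2)(n - 4) / 90
Then P(n) = 3·L_0(n) + 5·L_1(n) + 63·L_2(n) + 1033·L_3(n) + 2535·L_4(n).
Expanding and collecting terms gives P(n) = 4n^4 + n^3 - 4n^2 + n + 5.
Evaluating at n = 8: P(8) = 16653.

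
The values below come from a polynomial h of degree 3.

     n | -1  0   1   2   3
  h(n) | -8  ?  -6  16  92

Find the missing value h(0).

The 4 known points determine the degree-3 polynomial uniquely.
Write h(n) = an^3 + bn^2 + cn + d. Substituting each data point gives a linear system:
  -a + b - c + d = -8
  a + b + c + d = -6
  8a + 4b + 2c + d = 16
  27a + 9b + 3c + d = 92
Solving the system yields a = 5, b = -3, c = -4, d = -4.
So h(n) = 5n³ - 3n² - 4n - 4.
Then h(0) = -4.

-4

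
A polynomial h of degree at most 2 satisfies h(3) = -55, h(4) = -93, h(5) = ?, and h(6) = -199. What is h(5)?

-141

On equispaced nodes a degree-2 polynomial has vanishing third forward difference, so
  - h(3) + 3·h(4) - 3·h(5) + h(6) = 0.
Substituting the known values and solving for h(5):
  -3·h(5) = 423
  h(5) = -141.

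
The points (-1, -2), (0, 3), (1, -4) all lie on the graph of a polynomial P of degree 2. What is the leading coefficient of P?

Write P(s) = as^2 + bs + c. Substituting each data point gives a linear system:
  a - b + c = -2
  c = 3
  a + b + c = -4
Solving the system yields a = -6, b = -1, c = 3.
So P(s) = -6s² - s + 3.
The leading coefficient is -6.

-6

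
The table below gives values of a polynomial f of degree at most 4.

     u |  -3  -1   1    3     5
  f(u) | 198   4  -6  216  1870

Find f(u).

f(u) = 3u^4 + u^3 - 4u^2 - 6u

Write f(u) = au^4 + bu^3 + cu^2 + du + e. Substituting each data point gives a linear system:
  81a - 27b + 9c - 3d + e = 198
  a - b + c - d + e = 4
  a + b + c + d + e = -6
  81a + 27b + 9c + 3d + e = 216
  625a + 125b + 25c + 5d + e = 1870
Solving the system yields a = 3, b = 1, c = -4, d = -6, e = 0.
So f(u) = 3u^4 + u^3 - 4u^2 - 6u.
Check: f(5) = 1870. ✓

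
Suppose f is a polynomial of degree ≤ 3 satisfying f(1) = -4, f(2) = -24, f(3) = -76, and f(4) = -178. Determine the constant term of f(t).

2

Write f(t) = at^3 + bt^2 + ct + d. Substituting each data point gives a linear system:
  a + b + c + d = -4
  8a + 4b + 2c + d = -24
  27a + 9b + 3c + d = -76
  64a + 16b + 4c + d = -178
Solving the system yields a = -3, b = 2, c = -5, d = 2.
So f(t) = -3t^3 + 2t^2 - 5t + 2.
The constant term is 2.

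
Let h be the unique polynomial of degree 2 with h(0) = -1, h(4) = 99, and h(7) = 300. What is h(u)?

Using the Lagrange interpolation formula with nodes 0, 4, 7:
  L_0(u) = (u - 4)(u - 7) / 28
  L_1(u) = u(u - 7) / -12
  L_2(u) = u(u - 4) / 21
Then h(u) = -1·L_0(u) + 99·L_1(u) + 300·L_2(u).
Expanding and collecting terms gives h(u) = 6u² + u - 1.
Check: h(4) = 99. ✓

h(u) = 6u^2 + u - 1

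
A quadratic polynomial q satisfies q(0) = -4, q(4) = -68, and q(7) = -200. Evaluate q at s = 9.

-328

Using the Lagrange interpolation formula with nodes 0, 4, 7:
  L_0(s) = (s - 4)(s - 7) / 28
  L_1(s) = s(s - 7) / -12
  L_2(s) = s(s - 4) / 21
Then q(s) = -4·L_0(s) - 68·L_1(s) - 200·L_2(s).
Expanding and collecting terms gives q(s) = -4s^2 - 4.
Evaluating at s = 9: q(9) = -328.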